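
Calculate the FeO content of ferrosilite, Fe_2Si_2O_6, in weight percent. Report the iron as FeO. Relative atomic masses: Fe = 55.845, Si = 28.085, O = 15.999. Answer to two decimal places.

Molar mass of Fe_2Si_2O_6 = 2×55.845 + 2×28.085 + 6×15.999 = 263.854 g/mol.
Each formula unit contains 2 Fe, equivalent to 2/1 = 2.0000 mol FeO.
M(FeO) = 1×55.845 + 1×15.999 = 71.844 g/mol.
Mass of FeO per formula unit = 2.0000 × 71.844 = 143.688 g.
FeO wt% = 143.688 / 263.854 × 100 = 54.46%.

54.46 wt%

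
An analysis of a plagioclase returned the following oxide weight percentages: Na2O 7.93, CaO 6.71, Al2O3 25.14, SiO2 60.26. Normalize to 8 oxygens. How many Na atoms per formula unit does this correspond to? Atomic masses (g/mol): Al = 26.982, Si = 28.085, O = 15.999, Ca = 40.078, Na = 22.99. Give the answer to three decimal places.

Na2O: 7.93/61.979 = 0.12795 mol → 0.25590 mol Na, 0.12795 mol O.
CaO: 6.71/56.077 = 0.11966 mol → 0.11966 mol Ca, 0.11966 mol O.
Al2O3: 25.14/101.961 = 0.24656 mol → 0.49312 mol Al, 0.73968 mol O.
SiO2: 60.26/60.083 = 1.00295 mol → 1.00295 mol Si, 2.00590 mol O.
Total oxygen = 2.99319 mol. Normalization factor = 8/2.99319 = 2.67273.
Na per 8 O = 0.25590 × 2.67273 = 0.684.

0.684 Na apfu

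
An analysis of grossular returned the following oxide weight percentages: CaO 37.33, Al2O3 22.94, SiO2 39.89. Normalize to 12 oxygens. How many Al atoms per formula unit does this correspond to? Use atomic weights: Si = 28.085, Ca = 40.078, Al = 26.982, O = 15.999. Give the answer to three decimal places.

CaO (M=56.077): mol = 0.66569; Ca = 0.66569, O = 0.66569.
Al2O3 (M=101.961): mol = 0.22499; Al = 0.44998, O = 0.67497.
SiO2 (M=60.083): mol = 0.66391; Si = 0.66391, O = 1.32782.
ΣO = 2.66848; factor = 12/ΣO = 4.49694.
Al apfu = 0.44998 × 4.49694 = 2.024.

2.024 Al apfu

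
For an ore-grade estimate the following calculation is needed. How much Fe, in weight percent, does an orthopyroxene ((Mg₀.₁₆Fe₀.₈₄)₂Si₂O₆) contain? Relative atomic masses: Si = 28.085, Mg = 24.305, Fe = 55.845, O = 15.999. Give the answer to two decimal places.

Formula mass = 0.32×24.305 + 1.68×55.845 + 2×28.085 + 6×15.999 = 253.761 g/mol, of which 93.820 g is Fe.
So Fe makes up 93.820/253.761 = 0.3697 of the mass, i.e. 36.97%.

36.97 weight percent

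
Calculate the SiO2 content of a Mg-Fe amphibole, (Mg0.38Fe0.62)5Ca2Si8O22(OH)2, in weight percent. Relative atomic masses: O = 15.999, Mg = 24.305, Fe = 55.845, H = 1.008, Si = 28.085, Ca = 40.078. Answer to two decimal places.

52.81 wt%

M((Mg0.38Fe0.62)5Ca2Si8O22(OH)2) = 910.127 g/mol; M(SiO2) = 60.083 g/mol.
Moles SiO2 per formula unit = 8 Si ÷ 1 = 8.0000.
SiO2 fraction = (8.0000 × 60.083) / 910.127 = 480.664/910.127 = 0.5281.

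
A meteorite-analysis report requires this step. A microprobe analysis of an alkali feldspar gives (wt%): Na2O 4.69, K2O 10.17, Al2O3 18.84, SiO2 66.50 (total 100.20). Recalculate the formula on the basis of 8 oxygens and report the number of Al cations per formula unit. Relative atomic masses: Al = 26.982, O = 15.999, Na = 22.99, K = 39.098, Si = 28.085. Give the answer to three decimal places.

1.002 Al apfu

Na2O: 4.69/61.979 = 0.07567 mol → 0.15134 mol Na, 0.07567 mol O.
K2O: 10.17/94.195 = 0.10797 mol → 0.21594 mol K, 0.10797 mol O.
Al2O3: 18.84/101.961 = 0.18478 mol → 0.36956 mol Al, 0.55434 mol O.
SiO2: 66.50/60.083 = 1.10680 mol → 1.10680 mol Si, 2.21360 mol O.
Total oxygen = 2.95158 mol. Normalization factor = 8/2.95158 = 2.71041.
Al per 8 O = 0.36956 × 2.71041 = 1.002.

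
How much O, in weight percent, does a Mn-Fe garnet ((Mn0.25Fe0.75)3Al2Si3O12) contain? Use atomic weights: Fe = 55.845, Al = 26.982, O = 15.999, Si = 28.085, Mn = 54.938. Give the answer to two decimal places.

M((Mn0.25Fe0.75)3Al2Si3O12) = 497.062 g/mol.
O contributes 12 × 15.999 = 191.988 g per mole.
191.988/497.062 = 0.3862 → 38.62%.

38.62 weight percent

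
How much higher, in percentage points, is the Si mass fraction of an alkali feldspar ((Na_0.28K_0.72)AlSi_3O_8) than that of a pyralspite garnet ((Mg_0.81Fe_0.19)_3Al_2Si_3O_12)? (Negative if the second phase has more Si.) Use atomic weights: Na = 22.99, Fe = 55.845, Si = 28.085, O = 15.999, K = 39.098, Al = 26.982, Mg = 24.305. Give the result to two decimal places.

M((Na_0.28K_0.72)AlSi_3O_8) = 273.817 g/mol, so wt% Si = 84.255/273.817 × 100 = 30.77%.
M((Mg_0.81Fe_0.19)_3Al_2Si_3O_12) = 421.100 g/mol, so wt% Si = 84.255/421.100 × 100 = 20.01%.
30.77 − 20.01 = 10.76 pp.

10.76 percentage points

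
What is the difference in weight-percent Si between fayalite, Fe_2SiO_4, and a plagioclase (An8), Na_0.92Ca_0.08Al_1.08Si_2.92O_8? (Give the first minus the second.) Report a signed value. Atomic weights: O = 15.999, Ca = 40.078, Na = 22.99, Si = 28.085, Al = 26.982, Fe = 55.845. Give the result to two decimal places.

M(Fe_2SiO_4) = 203.771 g/mol, so wt% Si = 28.085/203.771 × 100 = 13.78%.
M(Na_0.92Ca_0.08Al_1.08Si_2.92O_8) = 263.498 g/mol, so wt% Si = 82.008/263.498 × 100 = 31.12%.
13.78 − 31.12 = -17.34 pp.

-17.34 percentage points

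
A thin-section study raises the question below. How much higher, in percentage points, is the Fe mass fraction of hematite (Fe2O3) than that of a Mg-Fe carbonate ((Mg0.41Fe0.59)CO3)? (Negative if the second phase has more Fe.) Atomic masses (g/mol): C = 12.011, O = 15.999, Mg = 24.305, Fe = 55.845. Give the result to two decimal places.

Fe in Fe2O3: molar mass 159.687 g/mol; 2×55.845 = 111.690 g → 69.94 wt%.
Fe in (Mg0.41Fe0.59)CO3: molar mass 102.922 g/mol; 0.59×55.845 = 32.949 g → 32.01 wt%.
Difference = 69.94 − 32.01 = 37.93 percentage points.

37.93 percentage points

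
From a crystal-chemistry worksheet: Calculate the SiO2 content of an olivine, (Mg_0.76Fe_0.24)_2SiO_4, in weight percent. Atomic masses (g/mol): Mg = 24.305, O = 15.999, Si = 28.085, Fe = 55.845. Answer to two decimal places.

38.56 wt%

M((Mg_0.76Fe_0.24)_2SiO_4) = 155.830 g/mol; M(SiO2) = 60.083 g/mol.
Moles SiO2 per formula unit = 1 Si ÷ 1 = 1.0000.
SiO2 fraction = (1.0000 × 60.083) / 155.830 = 60.083/155.830 = 0.3856.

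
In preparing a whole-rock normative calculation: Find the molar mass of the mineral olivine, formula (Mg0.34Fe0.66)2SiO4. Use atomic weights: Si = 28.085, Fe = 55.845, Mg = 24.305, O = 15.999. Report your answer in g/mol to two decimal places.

M = 0.68·24.305 + 1.32·55.845 + 1·28.085 + 4·15.999

182.32 g/mol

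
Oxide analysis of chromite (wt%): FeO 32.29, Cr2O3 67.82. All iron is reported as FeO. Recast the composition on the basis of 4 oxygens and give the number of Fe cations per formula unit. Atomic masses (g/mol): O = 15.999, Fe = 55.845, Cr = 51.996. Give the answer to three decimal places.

1.005 Fe apfu

32.29 wt% FeO ÷ 71.844 g/mol = 0.44945 mol, giving 0.44945 Fe and 0.44945 O.
67.82 wt% Cr2O3 ÷ 151.989 g/mol = 0.44622 mol, giving 0.89244 Cr and 1.33866 O.
Oxygen sums to 1.78811; scaling by 4/1.78811 = 2.23700 puts the formula on 4 O.
Fe: 0.44945 × 2.23700 = 1.005 atoms per formula unit.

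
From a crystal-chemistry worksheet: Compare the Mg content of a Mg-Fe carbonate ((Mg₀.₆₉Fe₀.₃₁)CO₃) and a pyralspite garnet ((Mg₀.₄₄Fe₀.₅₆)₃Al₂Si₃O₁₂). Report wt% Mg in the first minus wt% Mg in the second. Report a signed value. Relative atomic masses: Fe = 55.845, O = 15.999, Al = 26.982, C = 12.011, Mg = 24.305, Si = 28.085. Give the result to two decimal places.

10.79 percentage points

First mineral: 16.770 g Mg in 94.090 g formula = 17.82 wt% Mg.
Second mineral: 32.083 g Mg in 456.109 g formula = 7.03 wt% Mg.
17.82% − 7.03% gives a difference of 10.79 percentage points.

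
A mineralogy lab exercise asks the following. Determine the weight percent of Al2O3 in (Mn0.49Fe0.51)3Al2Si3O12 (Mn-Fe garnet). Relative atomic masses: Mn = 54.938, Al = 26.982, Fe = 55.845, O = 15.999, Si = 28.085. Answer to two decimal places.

Molar mass of (Mn0.49Fe0.51)3Al2Si3O12 = 1.47·54.938 + 1.53·55.845 + 2·26.982 + 3·28.085 + 12·15.999 = 496.409 g/mol.
Each formula unit contains 2 Al, equivalent to 2/2 = 1.0000 mol Al2O3.
M(Al2O3) = 2×26.982 + 3×15.999 = 101.961 g/mol.
Mass of Al2O3 per formula unit = 1.0000 × 101.961 = 101.961 g.
Al2O3 wt% = 101.961 / 496.409 × 100 = 20.54%.

20.54 wt%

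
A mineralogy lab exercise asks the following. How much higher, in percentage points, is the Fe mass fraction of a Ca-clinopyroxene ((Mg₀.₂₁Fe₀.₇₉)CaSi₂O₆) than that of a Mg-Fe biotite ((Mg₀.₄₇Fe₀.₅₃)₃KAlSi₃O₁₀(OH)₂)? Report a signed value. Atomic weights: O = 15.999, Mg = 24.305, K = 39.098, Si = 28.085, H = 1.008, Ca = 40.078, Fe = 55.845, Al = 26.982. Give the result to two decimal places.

-0.73 percentage points

First mineral: 44.118 g Fe in 241.464 g formula = 18.27 wt% Fe.
Second mineral: 88.794 g Fe in 467.403 g formula = 19.00 wt% Fe.
18.27% − 19.00% gives a difference of -0.73 percentage points.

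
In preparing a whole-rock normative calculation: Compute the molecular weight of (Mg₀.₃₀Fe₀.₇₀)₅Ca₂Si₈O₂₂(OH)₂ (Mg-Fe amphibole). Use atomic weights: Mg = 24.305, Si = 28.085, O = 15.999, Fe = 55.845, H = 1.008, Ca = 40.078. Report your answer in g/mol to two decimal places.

922.74 g/mol

M = 1.50(24.305) + 3.50(55.845) + 2(40.078) + 8(28.085) + 24(15.999) + 2(1.008)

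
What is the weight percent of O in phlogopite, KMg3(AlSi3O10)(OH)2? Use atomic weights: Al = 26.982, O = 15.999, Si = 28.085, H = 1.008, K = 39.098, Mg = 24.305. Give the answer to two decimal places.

46.01 mass %

Molar mass of KMg3(AlSi3O10)(OH)2: 1*39.098 + 3*24.305 + 1*26.982 + 3*28.085 + 12*15.999 + 2*1.008 = 417.254 g/mol.
Mass of O per formula unit: 12 × 15.999 = 191.988 g.
Weight fraction O = 191.988 / 417.254 = 0.4601.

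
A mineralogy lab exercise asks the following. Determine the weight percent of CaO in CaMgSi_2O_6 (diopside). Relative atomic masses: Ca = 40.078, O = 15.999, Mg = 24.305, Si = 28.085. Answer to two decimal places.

M(CaMgSi_2O_6) = 216.547 g/mol; M(CaO) = 56.077 g/mol.
Moles CaO per formula unit = 1 Ca ÷ 1 = 1.0000.
CaO fraction = (1.0000 × 56.077) / 216.547 = 56.077/216.547 = 0.2590.

25.90 wt%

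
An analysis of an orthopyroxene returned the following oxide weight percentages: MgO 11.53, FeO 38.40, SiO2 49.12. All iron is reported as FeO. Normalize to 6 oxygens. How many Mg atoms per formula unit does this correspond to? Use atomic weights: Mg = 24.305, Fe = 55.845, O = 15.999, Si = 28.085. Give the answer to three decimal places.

MgO: 11.53/40.304 = 0.28608 mol → 0.28608 mol Mg, 0.28608 mol O.
FeO: 38.40/71.844 = 0.53449 mol → 0.53449 mol Fe, 0.53449 mol O.
SiO2: 49.12/60.083 = 0.81754 mol → 0.81754 mol Si, 1.63508 mol O.
Total oxygen = 2.45565 mol. Normalization factor = 6/2.45565 = 2.44334.
Mg per 6 O = 0.28608 × 2.44334 = 0.699.

0.699 Mg apfu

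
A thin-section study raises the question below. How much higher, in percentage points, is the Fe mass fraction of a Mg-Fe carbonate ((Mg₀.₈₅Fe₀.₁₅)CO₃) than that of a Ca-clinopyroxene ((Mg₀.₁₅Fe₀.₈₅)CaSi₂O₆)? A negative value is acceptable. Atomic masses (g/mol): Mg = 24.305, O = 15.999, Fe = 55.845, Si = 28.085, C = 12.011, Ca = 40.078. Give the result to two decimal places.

-10.10 percentage points

Fe in (Mg₀.₈₅Fe₀.₁₅)CO₃: molar mass 89.044 g/mol; 0.15×55.845 = 8.377 g → 9.41 wt%.
Fe in (Mg₀.₁₅Fe₀.₈₅)CaSi₂O₆: molar mass 243.356 g/mol; 0.85×55.845 = 47.468 g → 19.51 wt%.
Difference = 9.41 − 19.51 = -10.10 percentage points.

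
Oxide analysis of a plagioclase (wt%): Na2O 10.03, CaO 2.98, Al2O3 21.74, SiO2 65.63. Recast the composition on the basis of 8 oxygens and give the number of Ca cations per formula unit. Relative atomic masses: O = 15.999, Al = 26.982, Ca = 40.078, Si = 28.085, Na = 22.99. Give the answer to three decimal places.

Na2O (M=61.979): mol = 0.16183; Na = 0.32366, O = 0.16183.
CaO (M=56.077): mol = 0.05314; Ca = 0.05314, O = 0.05314.
Al2O3 (M=101.961): mol = 0.21322; Al = 0.42644, O = 0.63966.
SiO2 (M=60.083): mol = 1.09232; Si = 1.09232, O = 2.18464.
ΣO = 3.03927; factor = 8/ΣO = 2.63221.
Ca apfu = 0.05314 × 2.63221 = 0.140.

0.140 Ca apfu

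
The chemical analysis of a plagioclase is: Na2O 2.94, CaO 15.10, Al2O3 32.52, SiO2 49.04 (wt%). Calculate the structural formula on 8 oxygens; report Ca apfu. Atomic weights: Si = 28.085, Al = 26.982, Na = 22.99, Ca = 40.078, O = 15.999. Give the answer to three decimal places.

2.94 wt% Na2O ÷ 61.979 g/mol = 0.04744 mol, giving 0.09488 Na and 0.04744 O.
15.10 wt% CaO ÷ 56.077 g/mol = 0.26927 mol, giving 0.26927 Ca and 0.26927 O.
32.52 wt% Al2O3 ÷ 101.961 g/mol = 0.31895 mol, giving 0.63790 Al and 0.95685 O.
49.04 wt% SiO2 ÷ 60.083 g/mol = 0.81620 mol, giving 0.81620 Si and 1.63240 O.
Oxygen sums to 2.90596; scaling by 8/2.90596 = 2.75296 puts the formula on 8 O.
Ca: 0.26927 × 2.75296 = 0.741 atoms per formula unit.

0.741 Ca apfu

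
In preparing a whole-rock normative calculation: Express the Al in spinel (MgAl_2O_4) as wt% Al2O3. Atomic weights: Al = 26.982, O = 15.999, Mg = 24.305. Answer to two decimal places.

71.67 wt%

Formula mass = 142.265 g/mol.
2 Al → 1.0000 mol Al2O3 per formula unit; M(Al2O3) = 101.961, so Al2O3 mass = 101.961 g.
101.961/142.265 × 100 = 71.67 wt%.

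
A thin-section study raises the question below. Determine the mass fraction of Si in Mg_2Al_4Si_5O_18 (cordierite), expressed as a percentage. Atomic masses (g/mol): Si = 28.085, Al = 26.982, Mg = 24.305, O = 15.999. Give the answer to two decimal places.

24.01 weight percent

Formula mass = 2×24.305 + 4×26.982 + 5×28.085 + 18×15.999 = 584.945 g/mol, of which 140.425 g is Si.
So Si makes up 140.425/584.945 = 0.2401 of the mass, i.e. 24.01%.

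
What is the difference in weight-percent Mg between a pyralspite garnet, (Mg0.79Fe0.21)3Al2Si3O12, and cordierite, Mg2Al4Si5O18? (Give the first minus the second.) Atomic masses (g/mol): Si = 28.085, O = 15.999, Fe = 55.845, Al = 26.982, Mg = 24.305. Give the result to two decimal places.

M((Mg0.79Fe0.21)3Al2Si3O12) = 422.992 g/mol, so wt% Mg = 57.603/422.992 × 100 = 13.62%.
M(Mg2Al4Si5O18) = 584.945 g/mol, so wt% Mg = 48.610/584.945 × 100 = 8.31%.
13.62 − 8.31 = 5.31 pp.

5.31 percentage points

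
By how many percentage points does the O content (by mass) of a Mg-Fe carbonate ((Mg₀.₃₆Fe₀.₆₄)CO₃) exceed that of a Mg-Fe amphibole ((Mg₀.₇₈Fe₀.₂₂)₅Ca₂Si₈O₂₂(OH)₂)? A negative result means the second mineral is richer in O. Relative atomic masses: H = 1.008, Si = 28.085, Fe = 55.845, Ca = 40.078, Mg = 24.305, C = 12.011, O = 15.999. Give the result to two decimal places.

0.60 percentage points

O in (Mg₀.₃₆Fe₀.₆₄)CO₃: molar mass 104.499 g/mol; 3×15.999 = 47.997 g → 45.93 wt%.
O in (Mg₀.₇₈Fe₀.₂₂)₅Ca₂Si₈O₂₂(OH)₂: molar mass 847.047 g/mol; 24×15.999 = 383.976 g → 45.33 wt%.
Difference = 45.93 − 45.33 = 0.60 percentage points.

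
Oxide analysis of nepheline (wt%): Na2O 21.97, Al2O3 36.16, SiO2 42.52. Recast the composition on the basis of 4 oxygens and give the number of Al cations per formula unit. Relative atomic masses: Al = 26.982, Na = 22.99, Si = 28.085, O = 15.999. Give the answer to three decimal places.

1.001 Al apfu

21.97 wt% Na2O ÷ 61.979 g/mol = 0.35447 mol, giving 0.70894 Na and 0.35447 O.
36.16 wt% Al2O3 ÷ 101.961 g/mol = 0.35465 mol, giving 0.70930 Al and 1.06395 O.
42.52 wt% SiO2 ÷ 60.083 g/mol = 0.70769 mol, giving 0.70769 Si and 1.41538 O.
Oxygen sums to 2.83380; scaling by 4/2.83380 = 1.41153 puts the formula on 4 O.
Al: 0.70930 × 1.41153 = 1.001 atoms per formula unit.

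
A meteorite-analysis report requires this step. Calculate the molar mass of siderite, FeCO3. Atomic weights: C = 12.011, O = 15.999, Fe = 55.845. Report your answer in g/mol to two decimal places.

115.85 g/mol

M = 1·55.845 + 1·12.011 + 3·15.999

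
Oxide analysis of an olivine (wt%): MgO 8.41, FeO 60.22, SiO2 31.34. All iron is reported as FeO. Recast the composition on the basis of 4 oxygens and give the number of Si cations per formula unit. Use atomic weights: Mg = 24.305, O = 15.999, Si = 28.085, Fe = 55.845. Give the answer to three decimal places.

8.41 wt% MgO ÷ 40.304 g/mol = 0.20866 mol, giving 0.20866 Mg and 0.20866 O.
60.22 wt% FeO ÷ 71.844 g/mol = 0.83820 mol, giving 0.83820 Fe and 0.83820 O.
31.34 wt% SiO2 ÷ 60.083 g/mol = 0.52161 mol, giving 0.52161 Si and 1.04322 O.
Oxygen sums to 2.09008; scaling by 4/2.09008 = 1.91380 puts the formula on 4 O.
Si: 0.52161 × 1.91380 = 0.998 atoms per formula unit.

0.998 Si apfu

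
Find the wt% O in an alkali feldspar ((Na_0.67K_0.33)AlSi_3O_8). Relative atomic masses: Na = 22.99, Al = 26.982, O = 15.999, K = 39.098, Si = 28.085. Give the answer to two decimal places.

Formula mass = 0.67·22.99 + 0.33·39.098 + 1·26.982 + 3·28.085 + 8·15.999 = 267.535 g/mol, of which 127.992 g is O.
So O makes up 127.992/267.535 = 0.4784 of the mass, i.e. 47.84%.

47.84 mass %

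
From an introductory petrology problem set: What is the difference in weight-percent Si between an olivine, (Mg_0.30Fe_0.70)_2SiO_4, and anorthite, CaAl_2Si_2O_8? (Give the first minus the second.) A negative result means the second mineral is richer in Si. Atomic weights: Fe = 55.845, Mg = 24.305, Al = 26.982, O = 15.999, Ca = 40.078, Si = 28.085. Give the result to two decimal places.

Si in (Mg_0.30Fe_0.70)_2SiO_4: molar mass 184.847 g/mol; 1×28.085 = 28.085 g → 15.19 wt%.
Si in CaAl_2Si_2O_8: molar mass 278.204 g/mol; 2×28.085 = 56.170 g → 20.19 wt%.
Difference = 15.19 − 20.19 = -5.00 percentage points.

-5.00 percentage points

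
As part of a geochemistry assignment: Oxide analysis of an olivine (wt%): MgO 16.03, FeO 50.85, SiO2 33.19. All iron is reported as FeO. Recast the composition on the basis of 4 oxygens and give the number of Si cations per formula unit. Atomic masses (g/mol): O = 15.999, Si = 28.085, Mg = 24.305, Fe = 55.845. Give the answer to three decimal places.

MgO: 16.03/40.304 = 0.39773 mol → 0.39773 mol Mg, 0.39773 mol O.
FeO: 50.85/71.844 = 0.70778 mol → 0.70778 mol Fe, 0.70778 mol O.
SiO2: 33.19/60.083 = 0.55240 mol → 0.55240 mol Si, 1.10480 mol O.
Total oxygen = 2.21031 mol. Normalization factor = 4/2.21031 = 1.80970.
Si per 4 O = 0.55240 × 1.80970 = 1.000.

1.000 Si apfu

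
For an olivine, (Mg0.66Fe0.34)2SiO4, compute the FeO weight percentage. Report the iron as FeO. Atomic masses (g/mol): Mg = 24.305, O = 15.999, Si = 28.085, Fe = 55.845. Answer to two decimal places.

30.13 wt%

M((Mg0.66Fe0.34)2SiO4) = 162.138 g/mol; M(FeO) = 71.844 g/mol.
Moles FeO per formula unit = 0.68 Fe ÷ 1 = 0.6800.
FeO fraction = (0.6800 × 71.844) / 162.138 = 48.854/162.138 = 0.3013.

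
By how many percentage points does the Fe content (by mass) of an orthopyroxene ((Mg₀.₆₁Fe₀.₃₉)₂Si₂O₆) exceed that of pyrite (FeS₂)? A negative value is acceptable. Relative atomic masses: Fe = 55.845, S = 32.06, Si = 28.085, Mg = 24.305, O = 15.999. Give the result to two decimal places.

M((Mg₀.₆₁Fe₀.₃₉)₂Si₂O₆) = 225.375 g/mol, so wt% Fe = 43.559/225.375 × 100 = 19.33%.
M(FeS₂) = 119.965 g/mol, so wt% Fe = 55.845/119.965 × 100 = 46.55%.
19.33 − 46.55 = -27.22 pp.

-27.22 percentage points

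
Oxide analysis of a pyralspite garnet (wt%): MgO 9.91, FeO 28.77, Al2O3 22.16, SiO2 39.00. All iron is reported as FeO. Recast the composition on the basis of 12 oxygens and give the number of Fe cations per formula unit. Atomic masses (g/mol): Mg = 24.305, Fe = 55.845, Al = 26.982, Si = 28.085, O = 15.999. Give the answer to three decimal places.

9.91 wt% MgO ÷ 40.304 g/mol = 0.24588 mol, giving 0.24588 Mg and 0.24588 O.
28.77 wt% FeO ÷ 71.844 g/mol = 0.40045 mol, giving 0.40045 Fe and 0.40045 O.
22.16 wt% Al2O3 ÷ 101.961 g/mol = 0.21734 mol, giving 0.43468 Al and 0.65202 O.
39.00 wt% SiO2 ÷ 60.083 g/mol = 0.64910 mol, giving 0.64910 Si and 1.29820 O.
Oxygen sums to 2.59655; scaling by 12/2.59655 = 4.62152 puts the formula on 12 O.
Fe: 0.40045 × 4.62152 = 1.851 atoms per formula unit.

1.851 Fe apfu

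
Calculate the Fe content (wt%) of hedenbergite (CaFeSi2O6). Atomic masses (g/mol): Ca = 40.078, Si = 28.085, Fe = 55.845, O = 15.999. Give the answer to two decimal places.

22.51 wt%

Formula mass = 1·40.078 + 1·55.845 + 2·28.085 + 6·15.999 = 248.087 g/mol, of which 55.845 g is Fe.
So Fe makes up 55.845/248.087 = 0.2251 of the mass, i.e. 22.51%.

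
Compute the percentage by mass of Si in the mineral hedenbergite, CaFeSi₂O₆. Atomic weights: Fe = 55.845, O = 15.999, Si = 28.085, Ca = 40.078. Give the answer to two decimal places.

Formula mass = 1×40.078 + 1×55.845 + 2×28.085 + 6×15.999 = 248.087 g/mol, of which 56.170 g is Si.
So Si makes up 56.170/248.087 = 0.2264 of the mass, i.e. 22.64%.

22.64 mass %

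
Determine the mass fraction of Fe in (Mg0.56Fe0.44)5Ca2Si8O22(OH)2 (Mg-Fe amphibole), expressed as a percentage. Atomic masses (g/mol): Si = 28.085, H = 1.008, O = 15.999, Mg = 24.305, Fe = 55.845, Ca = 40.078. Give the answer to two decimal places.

Molar mass of (Mg0.56Fe0.44)5Ca2Si8O22(OH)2: 2.80*24.305 + 2.20*55.845 + 2*40.078 + 8*28.085 + 24*15.999 + 2*1.008 = 881.741 g/mol.
Mass of Fe per formula unit: 2.20 × 55.845 = 122.859 g.
Weight fraction Fe = 122.859 / 881.741 = 0.1393.

13.93 weight percent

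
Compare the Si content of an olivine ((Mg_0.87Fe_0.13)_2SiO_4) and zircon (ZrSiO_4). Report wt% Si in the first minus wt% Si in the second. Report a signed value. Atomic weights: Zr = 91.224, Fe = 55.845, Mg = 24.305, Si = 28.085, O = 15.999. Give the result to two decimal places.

First mineral: 28.085 g Si in 148.891 g formula = 18.86 wt% Si.
Second mineral: 28.085 g Si in 183.305 g formula = 15.32 wt% Si.
18.86% − 15.32% gives a difference of 3.54 percentage points.

3.54 percentage points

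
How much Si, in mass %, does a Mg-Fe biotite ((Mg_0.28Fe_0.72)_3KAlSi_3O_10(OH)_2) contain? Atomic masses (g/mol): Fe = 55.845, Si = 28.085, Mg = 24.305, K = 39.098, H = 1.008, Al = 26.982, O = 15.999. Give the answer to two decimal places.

17.36 mass %

M((Mg_0.28Fe_0.72)_3KAlSi_3O_10(OH)_2) = 485.380 g/mol.
Si contributes 3 × 28.085 = 84.255 g per mole.
84.255/485.380 = 0.1736 → 17.36%.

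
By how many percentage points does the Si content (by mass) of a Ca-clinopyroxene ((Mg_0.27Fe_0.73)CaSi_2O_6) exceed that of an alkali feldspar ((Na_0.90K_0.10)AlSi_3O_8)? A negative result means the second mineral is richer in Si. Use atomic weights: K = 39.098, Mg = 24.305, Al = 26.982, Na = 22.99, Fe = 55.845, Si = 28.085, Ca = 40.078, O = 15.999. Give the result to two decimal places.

First mineral: 56.170 g Si in 239.571 g formula = 23.45 wt% Si.
Second mineral: 84.255 g Si in 263.830 g formula = 31.94 wt% Si.
23.45% − 31.94% gives a difference of -8.49 percentage points.

-8.49 percentage points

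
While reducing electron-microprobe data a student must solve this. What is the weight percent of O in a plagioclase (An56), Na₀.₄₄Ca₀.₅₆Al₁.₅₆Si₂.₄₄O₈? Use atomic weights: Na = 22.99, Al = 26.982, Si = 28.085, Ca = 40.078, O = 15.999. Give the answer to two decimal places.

47.20 wt%

M(Na₀.₄₄Ca₀.₅₆Al₁.₅₆Si₂.₄₄O₈) = 271.171 g/mol.
O contributes 8 × 15.999 = 127.992 g per mole.
127.992/271.171 = 0.4720 → 47.20%.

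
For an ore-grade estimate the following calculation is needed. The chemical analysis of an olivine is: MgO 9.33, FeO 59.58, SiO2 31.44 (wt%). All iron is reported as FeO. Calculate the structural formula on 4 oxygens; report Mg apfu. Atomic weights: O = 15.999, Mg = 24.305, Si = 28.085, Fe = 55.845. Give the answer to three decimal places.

0.439 Mg apfu

MgO: 9.33/40.304 = 0.23149 mol → 0.23149 mol Mg, 0.23149 mol O.
FeO: 59.58/71.844 = 0.82930 mol → 0.82930 mol Fe, 0.82930 mol O.
SiO2: 31.44/60.083 = 0.52328 mol → 0.52328 mol Si, 1.04656 mol O.
Total oxygen = 2.10735 mol. Normalization factor = 4/2.10735 = 1.89812.
Mg per 4 O = 0.23149 × 1.89812 = 0.439.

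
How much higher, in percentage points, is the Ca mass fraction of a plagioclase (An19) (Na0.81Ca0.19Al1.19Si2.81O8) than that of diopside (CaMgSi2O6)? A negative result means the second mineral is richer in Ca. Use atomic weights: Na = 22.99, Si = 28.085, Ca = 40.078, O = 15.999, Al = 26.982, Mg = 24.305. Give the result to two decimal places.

-15.64 percentage points

Ca in Na0.81Ca0.19Al1.19Si2.81O8: molar mass 265.256 g/mol; 0.19×40.078 = 7.615 g → 2.87 wt%.
Ca in CaMgSi2O6: molar mass 216.547 g/mol; 1×40.078 = 40.078 g → 18.51 wt%.
Difference = 2.87 − 18.51 = -15.64 percentage points.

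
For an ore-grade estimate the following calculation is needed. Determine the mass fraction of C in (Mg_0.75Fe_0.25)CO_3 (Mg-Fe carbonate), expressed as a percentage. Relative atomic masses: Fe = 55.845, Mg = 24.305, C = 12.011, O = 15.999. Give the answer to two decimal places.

13.03 weight percent

M((Mg_0.75Fe_0.25)CO_3) = 92.198 g/mol.
C contributes 1 × 12.011 = 12.011 g per mole.
12.011/92.198 = 0.1303 → 13.03%.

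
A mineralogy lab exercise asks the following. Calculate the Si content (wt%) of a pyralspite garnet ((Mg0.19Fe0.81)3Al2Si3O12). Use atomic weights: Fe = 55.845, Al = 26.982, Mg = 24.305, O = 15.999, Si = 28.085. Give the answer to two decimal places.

17.56 wt%

Formula mass = 0.57·24.305 + 2.43·55.845 + 2·26.982 + 3·28.085 + 12·15.999 = 479.764 g/mol, of which 84.255 g is Si.
So Si makes up 84.255/479.764 = 0.1756 of the mass, i.e. 17.56%.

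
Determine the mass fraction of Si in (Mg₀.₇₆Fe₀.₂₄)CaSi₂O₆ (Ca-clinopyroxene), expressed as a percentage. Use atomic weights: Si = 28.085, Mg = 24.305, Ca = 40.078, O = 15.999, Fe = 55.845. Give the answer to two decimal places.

25.06 mass %

M((Mg₀.₇₆Fe₀.₂₄)CaSi₂O₆) = 224.117 g/mol.
Si contributes 2 × 28.085 = 56.170 g per mole.
56.170/224.117 = 0.2506 → 25.06%.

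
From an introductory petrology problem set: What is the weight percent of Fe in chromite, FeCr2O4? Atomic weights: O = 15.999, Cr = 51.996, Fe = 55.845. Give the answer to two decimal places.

24.95 weight percent

M(FeCr2O4) = 223.833 g/mol.
Fe contributes 1 × 55.845 = 55.845 g per mole.
55.845/223.833 = 0.2495 → 24.95%.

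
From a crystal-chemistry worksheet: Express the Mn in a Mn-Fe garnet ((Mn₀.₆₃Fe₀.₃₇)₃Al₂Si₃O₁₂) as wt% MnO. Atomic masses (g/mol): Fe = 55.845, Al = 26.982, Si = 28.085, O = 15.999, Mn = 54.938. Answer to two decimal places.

27.03 wt%

Formula mass = 496.028 g/mol.
1.89 Mn → 1.8900 mol MnO per formula unit; M(MnO) = 70.937, so MnO mass = 134.071 g.
134.071/496.028 × 100 = 27.03 wt%.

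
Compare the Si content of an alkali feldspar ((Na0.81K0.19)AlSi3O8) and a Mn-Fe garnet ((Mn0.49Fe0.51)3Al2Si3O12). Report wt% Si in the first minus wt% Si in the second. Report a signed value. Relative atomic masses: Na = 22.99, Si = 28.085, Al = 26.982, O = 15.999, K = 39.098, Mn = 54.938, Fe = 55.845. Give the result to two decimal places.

Si in (Na0.81K0.19)AlSi3O8: molar mass 265.280 g/mol; 3×28.085 = 84.255 g → 31.76 wt%.
Si in (Mn0.49Fe0.51)3Al2Si3O12: molar mass 496.409 g/mol; 3×28.085 = 84.255 g → 16.97 wt%.
Difference = 31.76 − 16.97 = 14.79 percentage points.

14.79 percentage points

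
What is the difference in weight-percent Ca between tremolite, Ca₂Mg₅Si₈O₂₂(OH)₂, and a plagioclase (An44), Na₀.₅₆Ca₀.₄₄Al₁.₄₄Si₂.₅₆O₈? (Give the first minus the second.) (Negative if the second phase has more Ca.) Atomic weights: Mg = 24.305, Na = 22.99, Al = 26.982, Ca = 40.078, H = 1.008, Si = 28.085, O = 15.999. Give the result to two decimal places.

Ca in Ca₂Mg₅Si₈O₂₂(OH)₂: molar mass 812.353 g/mol; 2×40.078 = 80.156 g → 9.87 wt%.
Ca in Na₀.₅₆Ca₀.₄₄Al₁.₄₄Si₂.₅₆O₈: molar mass 269.252 g/mol; 0.44×40.078 = 17.634 g → 6.55 wt%.
Difference = 9.87 − 6.55 = 3.32 percentage points.

3.32 percentage points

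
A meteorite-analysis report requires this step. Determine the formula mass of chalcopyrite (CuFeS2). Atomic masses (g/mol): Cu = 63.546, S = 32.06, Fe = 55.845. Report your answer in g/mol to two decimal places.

183.51 g/mol

M = 1(63.546) + 1(55.845) + 2(32.06)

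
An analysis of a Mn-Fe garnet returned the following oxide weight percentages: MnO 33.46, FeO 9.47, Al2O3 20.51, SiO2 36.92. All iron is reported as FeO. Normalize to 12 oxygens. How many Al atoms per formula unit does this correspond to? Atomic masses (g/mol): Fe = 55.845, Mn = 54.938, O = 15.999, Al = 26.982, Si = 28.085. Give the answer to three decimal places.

1.982 Al apfu

MnO: 33.46/70.937 = 0.47169 mol → 0.47169 mol Mn, 0.47169 mol O.
FeO: 9.47/71.844 = 0.13181 mol → 0.13181 mol Fe, 0.13181 mol O.
Al2O3: 20.51/101.961 = 0.20116 mol → 0.40232 mol Al, 0.60348 mol O.
SiO2: 36.92/60.083 = 0.61448 mol → 0.61448 mol Si, 1.22896 mol O.
Total oxygen = 2.43594 mol. Normalization factor = 12/2.43594 = 4.92623.
Al per 12 O = 0.40232 × 4.92623 = 1.982.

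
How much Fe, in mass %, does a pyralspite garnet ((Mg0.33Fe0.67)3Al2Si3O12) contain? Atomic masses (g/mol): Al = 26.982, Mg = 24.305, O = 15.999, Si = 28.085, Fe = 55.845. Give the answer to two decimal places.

Molar mass of (Mg0.33Fe0.67)3Al2Si3O12: 0.99*24.305 + 2.01*55.845 + 2*26.982 + 3*28.085 + 12*15.999 = 466.517 g/mol.
Mass of Fe per formula unit: 2.01 × 55.845 = 112.248 g.
Weight fraction Fe = 112.248 / 466.517 = 0.2406.

24.06 mass %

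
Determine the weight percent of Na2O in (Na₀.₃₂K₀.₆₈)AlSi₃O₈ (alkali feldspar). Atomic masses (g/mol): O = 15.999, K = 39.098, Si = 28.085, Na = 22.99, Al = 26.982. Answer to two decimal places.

Molar mass of (Na₀.₃₂K₀.₆₈)AlSi₃O₈ = 0.32·22.99 + 0.68·39.098 + 1·26.982 + 3·28.085 + 8·15.999 = 273.172 g/mol.
Each formula unit contains 0.32 Na, equivalent to 0.32/2 = 0.1600 mol Na2O.
M(Na2O) = 2×22.99 + 1×15.999 = 61.979 g/mol.
Mass of Na2O per formula unit = 0.1600 × 61.979 = 9.917 g.
Na2O wt% = 9.917 / 273.172 × 100 = 3.63%.

3.63 wt%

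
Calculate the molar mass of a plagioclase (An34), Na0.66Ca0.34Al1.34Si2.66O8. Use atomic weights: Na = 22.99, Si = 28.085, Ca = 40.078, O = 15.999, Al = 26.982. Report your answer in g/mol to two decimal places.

M = 0.66*22.99 + 0.34*40.078 + 1.34*26.982 + 2.66*28.085 + 8*15.999

267.65 g/mol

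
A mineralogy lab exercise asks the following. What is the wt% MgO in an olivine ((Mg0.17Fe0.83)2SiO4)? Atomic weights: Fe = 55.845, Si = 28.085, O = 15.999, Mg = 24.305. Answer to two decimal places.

7.10 wt%

M((Mg0.17Fe0.83)2SiO4) = 193.047 g/mol; M(MgO) = 40.304 g/mol.
Moles MgO per formula unit = 0.34 Mg ÷ 1 = 0.3400.
MgO fraction = (0.3400 × 40.304) / 193.047 = 13.703/193.047 = 0.0710.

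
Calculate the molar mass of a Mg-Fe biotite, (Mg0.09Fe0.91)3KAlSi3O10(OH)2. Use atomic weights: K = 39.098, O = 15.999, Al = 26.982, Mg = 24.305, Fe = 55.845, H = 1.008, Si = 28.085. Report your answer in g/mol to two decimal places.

The formula mass is the sum 0.27(24.305) + 2.73(55.845) + 1(39.098) + 1(26.982) + 3(28.085) + 12(15.999) + 2(1.008).

503.36 g/mol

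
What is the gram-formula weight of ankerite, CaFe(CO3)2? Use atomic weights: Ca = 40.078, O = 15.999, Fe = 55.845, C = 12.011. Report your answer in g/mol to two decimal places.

M = 1*40.078 + 1*55.845 + 2*12.011 + 6*15.999

215.94 g/mol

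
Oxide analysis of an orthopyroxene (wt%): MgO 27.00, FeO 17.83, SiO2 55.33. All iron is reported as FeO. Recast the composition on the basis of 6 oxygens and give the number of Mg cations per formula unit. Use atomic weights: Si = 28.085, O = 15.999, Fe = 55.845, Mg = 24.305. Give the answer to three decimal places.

MgO (M=40.304): mol = 0.66991; Mg = 0.66991, O = 0.66991.
FeO (M=71.844): mol = 0.24818; Fe = 0.24818, O = 0.24818.
SiO2 (M=60.083): mol = 0.92089; Si = 0.92089, O = 1.84178.
ΣO = 2.75987; factor = 6/ΣO = 2.17402.
Mg apfu = 0.66991 × 2.17402 = 1.456.

1.456 Mg apfu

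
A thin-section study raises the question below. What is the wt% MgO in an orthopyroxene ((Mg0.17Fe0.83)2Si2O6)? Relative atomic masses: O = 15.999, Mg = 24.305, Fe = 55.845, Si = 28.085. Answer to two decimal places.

Molar mass of (Mg0.17Fe0.83)2Si2O6 = 0.34*24.305 + 1.66*55.845 + 2*28.085 + 6*15.999 = 253.130 g/mol.
Each formula unit contains 0.34 Mg, equivalent to 0.34/1 = 0.3400 mol MgO.
M(MgO) = 1×24.305 + 1×15.999 = 40.304 g/mol.
Mass of MgO per formula unit = 0.3400 × 40.304 = 13.703 g.
MgO wt% = 13.703 / 253.130 × 100 = 5.41%.

5.41 wt%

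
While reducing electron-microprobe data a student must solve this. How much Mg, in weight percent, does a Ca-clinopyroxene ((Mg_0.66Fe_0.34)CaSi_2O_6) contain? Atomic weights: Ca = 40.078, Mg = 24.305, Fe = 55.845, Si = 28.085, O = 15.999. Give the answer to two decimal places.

7.06 weight percent

Molar mass of (Mg_0.66Fe_0.34)CaSi_2O_6: 0.66*24.305 + 0.34*55.845 + 1*40.078 + 2*28.085 + 6*15.999 = 227.271 g/mol.
Mass of Mg per formula unit: 0.66 × 24.305 = 16.041 g.
Weight fraction Mg = 16.041 / 227.271 = 0.0706.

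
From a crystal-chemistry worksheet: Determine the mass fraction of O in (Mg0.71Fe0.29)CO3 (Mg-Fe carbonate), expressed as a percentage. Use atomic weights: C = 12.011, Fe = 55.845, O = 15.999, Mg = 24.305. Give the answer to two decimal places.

Formula mass = 0.71*24.305 + 0.29*55.845 + 1*12.011 + 3*15.999 = 93.460 g/mol, of which 47.997 g is O.
So O makes up 47.997/93.460 = 0.5136 of the mass, i.e. 51.36%.

51.36 mass %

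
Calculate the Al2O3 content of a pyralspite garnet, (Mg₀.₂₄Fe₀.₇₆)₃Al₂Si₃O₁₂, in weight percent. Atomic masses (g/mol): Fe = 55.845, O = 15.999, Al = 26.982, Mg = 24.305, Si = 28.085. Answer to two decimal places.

Molar mass of (Mg₀.₂₄Fe₀.₇₆)₃Al₂Si₃O₁₂ = 0.72·24.305 + 2.28·55.845 + 2·26.982 + 3·28.085 + 12·15.999 = 475.033 g/mol.
Each formula unit contains 2 Al, equivalent to 2/2 = 1.0000 mol Al2O3.
M(Al2O3) = 2×26.982 + 3×15.999 = 101.961 g/mol.
Mass of Al2O3 per formula unit = 1.0000 × 101.961 = 101.961 g.
Al2O3 wt% = 101.961 / 475.033 × 100 = 21.46%.

21.46 wt%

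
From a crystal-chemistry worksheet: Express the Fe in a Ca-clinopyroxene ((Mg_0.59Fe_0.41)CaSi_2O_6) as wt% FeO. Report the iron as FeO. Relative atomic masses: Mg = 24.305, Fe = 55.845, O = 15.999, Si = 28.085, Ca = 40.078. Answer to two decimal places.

Molar mass of (Mg_0.59Fe_0.41)CaSi_2O_6 = 0.59×24.305 + 0.41×55.845 + 1×40.078 + 2×28.085 + 6×15.999 = 229.478 g/mol.
Each formula unit contains 0.41 Fe, equivalent to 0.41/1 = 0.4100 mol FeO.
M(FeO) = 1×55.845 + 1×15.999 = 71.844 g/mol.
Mass of FeO per formula unit = 0.4100 × 71.844 = 29.456 g.
FeO wt% = 29.456 / 229.478 × 100 = 12.84%.

12.84 wt%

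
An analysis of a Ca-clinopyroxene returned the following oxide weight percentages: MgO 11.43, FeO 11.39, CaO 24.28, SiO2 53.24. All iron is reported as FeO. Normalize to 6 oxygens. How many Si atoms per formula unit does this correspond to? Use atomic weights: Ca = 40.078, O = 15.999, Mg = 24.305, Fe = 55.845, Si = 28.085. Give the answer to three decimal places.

11.43 wt% MgO ÷ 40.304 g/mol = 0.28359 mol, giving 0.28359 Mg and 0.28359 O.
11.39 wt% FeO ÷ 71.844 g/mol = 0.15854 mol, giving 0.15854 Fe and 0.15854 O.
24.28 wt% CaO ÷ 56.077 g/mol = 0.43298 mol, giving 0.43298 Ca and 0.43298 O.
53.24 wt% SiO2 ÷ 60.083 g/mol = 0.88611 mol, giving 0.88611 Si and 1.77222 O.
Oxygen sums to 2.64733; scaling by 6/2.64733 = 2.26643 puts the formula on 6 O.
Si: 0.88611 × 2.26643 = 2.008 atoms per formula unit.

2.008 Si apfu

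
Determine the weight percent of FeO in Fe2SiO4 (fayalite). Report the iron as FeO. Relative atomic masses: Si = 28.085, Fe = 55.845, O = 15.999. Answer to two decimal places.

70.51 wt%

M(Fe2SiO4) = 203.771 g/mol; M(FeO) = 71.844 g/mol.
Moles FeO per formula unit = 2 Fe ÷ 1 = 2.0000.
FeO fraction = (2.0000 × 71.844) / 203.771 = 143.688/203.771 = 0.7051.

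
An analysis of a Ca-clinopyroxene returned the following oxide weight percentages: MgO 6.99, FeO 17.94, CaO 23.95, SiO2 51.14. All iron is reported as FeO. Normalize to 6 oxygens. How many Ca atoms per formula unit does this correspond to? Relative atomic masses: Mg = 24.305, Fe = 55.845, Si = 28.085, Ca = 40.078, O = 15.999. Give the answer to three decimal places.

MgO (M=40.304): mol = 0.17343; Mg = 0.17343, O = 0.17343.
FeO (M=71.844): mol = 0.24971; Fe = 0.24971, O = 0.24971.
CaO (M=56.077): mol = 0.42709; Ca = 0.42709, O = 0.42709.
SiO2 (M=60.083): mol = 0.85116; Si = 0.85116, O = 1.70232.
ΣO = 2.55255; factor = 6/ΣO = 2.35059.
Ca apfu = 0.42709 × 2.35059 = 1.004.

1.004 Ca apfu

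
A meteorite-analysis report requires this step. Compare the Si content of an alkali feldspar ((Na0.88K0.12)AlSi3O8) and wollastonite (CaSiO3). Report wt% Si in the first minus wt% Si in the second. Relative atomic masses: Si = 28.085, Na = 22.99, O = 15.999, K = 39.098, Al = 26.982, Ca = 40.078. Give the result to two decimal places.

7.72 percentage points

M((Na0.88K0.12)AlSi3O8) = 264.152 g/mol, so wt% Si = 84.255/264.152 × 100 = 31.90%.
M(CaSiO3) = 116.160 g/mol, so wt% Si = 28.085/116.160 × 100 = 24.18%.
31.90 − 24.18 = 7.72 pp.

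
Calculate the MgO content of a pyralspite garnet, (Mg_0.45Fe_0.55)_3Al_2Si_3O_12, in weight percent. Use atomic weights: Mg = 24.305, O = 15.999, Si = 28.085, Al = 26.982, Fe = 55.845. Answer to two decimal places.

11.95 wt%

Molar mass of (Mg_0.45Fe_0.55)_3Al_2Si_3O_12 = 1.35×24.305 + 1.65×55.845 + 2×26.982 + 3×28.085 + 12×15.999 = 455.163 g/mol.
Each formula unit contains 1.35 Mg, equivalent to 1.35/1 = 1.3500 mol MgO.
M(MgO) = 1×24.305 + 1×15.999 = 40.304 g/mol.
Mass of MgO per formula unit = 1.3500 × 40.304 = 54.410 g.
MgO wt% = 54.410 / 455.163 × 100 = 11.95%.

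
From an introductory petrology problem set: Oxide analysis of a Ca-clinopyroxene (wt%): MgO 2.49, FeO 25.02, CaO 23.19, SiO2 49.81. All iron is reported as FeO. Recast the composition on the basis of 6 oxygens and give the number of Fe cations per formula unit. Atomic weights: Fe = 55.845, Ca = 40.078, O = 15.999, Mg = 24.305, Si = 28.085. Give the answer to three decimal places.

0.842 Fe apfu

MgO (M=40.304): mol = 0.06178; Mg = 0.06178, O = 0.06178.
FeO (M=71.844): mol = 0.34825; Fe = 0.34825, O = 0.34825.
CaO (M=56.077): mol = 0.41354; Ca = 0.41354, O = 0.41354.
SiO2 (M=60.083): mol = 0.82902; Si = 0.82902, O = 1.65804.
ΣO = 2.48161; factor = 6/ΣO = 2.41779.
Fe apfu = 0.34825 × 2.41779 = 0.842.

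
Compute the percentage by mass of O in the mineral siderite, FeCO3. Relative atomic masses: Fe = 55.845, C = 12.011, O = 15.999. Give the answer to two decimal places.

41.43 wt%

M(FeCO3) = 115.853 g/mol.
O contributes 3 × 15.999 = 47.997 g per mole.
47.997/115.853 = 0.4143 → 41.43%.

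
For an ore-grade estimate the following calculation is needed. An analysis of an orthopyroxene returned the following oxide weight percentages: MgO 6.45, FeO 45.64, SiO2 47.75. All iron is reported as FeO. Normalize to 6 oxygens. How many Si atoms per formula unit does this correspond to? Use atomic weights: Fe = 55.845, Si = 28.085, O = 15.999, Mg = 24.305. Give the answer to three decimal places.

2.000 Si apfu

MgO: 6.45/40.304 = 0.16003 mol → 0.16003 mol Mg, 0.16003 mol O.
FeO: 45.64/71.844 = 0.63527 mol → 0.63527 mol Fe, 0.63527 mol O.
SiO2: 47.75/60.083 = 0.79473 mol → 0.79473 mol Si, 1.58946 mol O.
Total oxygen = 2.38476 mol. Normalization factor = 6/2.38476 = 2.51598.
Si per 6 O = 0.79473 × 2.51598 = 2.000.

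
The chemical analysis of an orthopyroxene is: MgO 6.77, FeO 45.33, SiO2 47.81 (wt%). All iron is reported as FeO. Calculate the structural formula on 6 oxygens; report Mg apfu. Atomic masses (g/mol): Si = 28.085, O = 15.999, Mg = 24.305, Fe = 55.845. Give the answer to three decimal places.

0.422 Mg apfu

MgO: 6.77/40.304 = 0.16797 mol → 0.16797 mol Mg, 0.16797 mol O.
FeO: 45.33/71.844 = 0.63095 mol → 0.63095 mol Fe, 0.63095 mol O.
SiO2: 47.81/60.083 = 0.79573 mol → 0.79573 mol Si, 1.59146 mol O.
Total oxygen = 2.39038 mol. Normalization factor = 6/2.39038 = 2.51006.
Mg per 6 O = 0.16797 × 2.51006 = 0.422.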